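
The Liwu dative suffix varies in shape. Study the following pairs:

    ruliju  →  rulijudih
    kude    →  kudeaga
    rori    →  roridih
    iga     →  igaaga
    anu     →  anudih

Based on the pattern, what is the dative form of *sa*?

The suffix is conditioned by the last vowel: -dih when the last vowel of the stem is a high vowel (*ruliju*, *rori*, *anu*); -aga when the last vowel of the stem is a non-high vowel (*kude*, *iga*).
*sa*: last vowel = /a/, a non-high vowel → -aga → *saaga*.

saaga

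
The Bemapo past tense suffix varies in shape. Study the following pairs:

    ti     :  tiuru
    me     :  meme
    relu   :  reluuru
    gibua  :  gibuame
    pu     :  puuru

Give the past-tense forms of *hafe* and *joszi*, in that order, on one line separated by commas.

The pattern is height harmony: -uru when the last vowel of the stem is a high vowel (*ti*, *relu*, *pu*); -me when the last vowel of the stem is a non-high vowel (*me*, *gibua*).
Since the last vowel of *hafe* is /e/ (a non-high vowel), it takes -me, giving *hafeme*.
*joszi*: last vowel = /i/, a high vowel → -uru → *josziuru*.

hafeme, josziuru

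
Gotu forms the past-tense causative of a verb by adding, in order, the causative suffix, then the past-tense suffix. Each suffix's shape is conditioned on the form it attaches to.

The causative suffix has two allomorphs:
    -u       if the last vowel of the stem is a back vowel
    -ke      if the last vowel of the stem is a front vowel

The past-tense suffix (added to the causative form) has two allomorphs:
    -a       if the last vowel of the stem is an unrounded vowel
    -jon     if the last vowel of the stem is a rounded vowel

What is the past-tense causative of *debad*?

*debad* — last vowel /a/ (a back vowel) → -u → *debadu*.
The last vowel of the causative form *debadu* is /u/, which is a rounded vowel, so the past-tense suffix is -jon, giving *debadujon*.

debadujon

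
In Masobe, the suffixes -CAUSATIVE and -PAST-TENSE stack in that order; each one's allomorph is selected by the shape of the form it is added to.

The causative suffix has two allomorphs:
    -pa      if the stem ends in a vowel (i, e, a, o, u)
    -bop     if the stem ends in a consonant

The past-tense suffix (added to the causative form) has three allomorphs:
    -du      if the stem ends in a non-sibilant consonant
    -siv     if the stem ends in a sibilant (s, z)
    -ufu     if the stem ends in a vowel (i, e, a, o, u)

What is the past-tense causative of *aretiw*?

The final sound of *aretiw* is /w/, which is a consonant, so the causative suffix is -bop, giving *aretiwbop*.
The causative form *aretiwbop*: final sound = /p/, a non-sibilant consonant → -du → *aretiwbopdu*.

aretiwbopdu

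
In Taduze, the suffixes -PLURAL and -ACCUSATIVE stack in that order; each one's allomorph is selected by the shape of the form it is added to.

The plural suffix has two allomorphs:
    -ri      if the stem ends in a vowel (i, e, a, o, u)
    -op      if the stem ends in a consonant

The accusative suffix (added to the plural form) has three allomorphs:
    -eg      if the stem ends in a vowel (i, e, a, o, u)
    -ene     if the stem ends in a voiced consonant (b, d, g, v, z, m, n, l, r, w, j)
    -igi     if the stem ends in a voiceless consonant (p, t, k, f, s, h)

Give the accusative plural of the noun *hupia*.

The final sound of *hupia* is /a/, which is a vowel, so the plural suffix is -ri, giving *hupiari*.
The plural form *hupiari*: final sound = /i/, a vowel → -eg → *hupiarieg*.

hupiarieg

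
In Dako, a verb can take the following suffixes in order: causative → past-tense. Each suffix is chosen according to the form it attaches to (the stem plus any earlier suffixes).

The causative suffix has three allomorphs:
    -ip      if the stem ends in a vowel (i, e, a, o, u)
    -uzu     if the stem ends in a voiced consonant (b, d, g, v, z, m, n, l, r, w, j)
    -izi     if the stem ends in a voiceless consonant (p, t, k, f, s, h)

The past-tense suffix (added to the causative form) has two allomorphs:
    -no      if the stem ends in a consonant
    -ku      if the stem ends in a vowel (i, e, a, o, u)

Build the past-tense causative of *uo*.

Since the final sound of *uo* is /o/ (a vowel), it takes -ip, giving *uoip*.
Since the final sound of the causative form *uoip* is /p/ (a consonant), it takes -no, giving *uoipno*.

uoipno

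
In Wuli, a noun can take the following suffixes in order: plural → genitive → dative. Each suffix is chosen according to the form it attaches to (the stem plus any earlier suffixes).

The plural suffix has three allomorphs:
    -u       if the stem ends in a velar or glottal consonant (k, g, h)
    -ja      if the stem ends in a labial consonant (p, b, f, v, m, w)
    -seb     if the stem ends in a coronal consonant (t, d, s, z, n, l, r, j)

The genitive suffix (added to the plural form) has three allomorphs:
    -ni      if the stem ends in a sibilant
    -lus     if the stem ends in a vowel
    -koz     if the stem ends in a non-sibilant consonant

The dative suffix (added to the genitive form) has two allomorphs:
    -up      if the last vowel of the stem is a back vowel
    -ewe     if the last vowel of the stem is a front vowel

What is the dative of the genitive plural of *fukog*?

Since the final consonant of *fukog* is /g/ (velar/glottal), it takes -u, giving *fukogu*.
Since the final sound of the plural form *fukogu* is /u/ (a vowel), it takes -lus, giving *fukogulus*.
The genitive form *fukogulus* — last vowel /u/ (a back vowel) → -up → *fukogulusup*.

fukogulusup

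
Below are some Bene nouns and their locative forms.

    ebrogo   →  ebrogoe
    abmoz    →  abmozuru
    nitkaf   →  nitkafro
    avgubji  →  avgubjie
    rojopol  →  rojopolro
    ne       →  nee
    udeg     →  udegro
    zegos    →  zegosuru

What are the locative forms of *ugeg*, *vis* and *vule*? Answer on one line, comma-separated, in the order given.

ugegro, visuru, vulee

Looking at the final sound of each stem: -uru when the stem ends in a sibilant (*abmoz*, *zegos*); -ro when the stem ends in a non-sibilant consonant (*nitkaf*, *rojopol*, *udeg*); -e when the stem ends in a vowel (*ebrogo*, *avgubji*, *ne*).
*ugeg* — final sound /g/ (a non-sibilant consonant) → -ro → *ugegro*.
Since the final sound of *vis* is /s/ (a sibilant), it takes -uru, giving *visuru*.
The final sound of *vule* is /e/, which is a vowel, so the suffix is -e, giving *vulee*.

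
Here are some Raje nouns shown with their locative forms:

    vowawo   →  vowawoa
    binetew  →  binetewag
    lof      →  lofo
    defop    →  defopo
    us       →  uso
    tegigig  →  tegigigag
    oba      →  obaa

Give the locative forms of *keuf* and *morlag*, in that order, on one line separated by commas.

keufo, morlagag

Looking at the final sound of each stem: -o when the stem ends in a voiceless consonant (*lof*, *defop*, *us*); -ag when the stem ends in a voiced consonant (*binetew*, *tegigig*); -a when the stem ends in a vowel (*vowawo*, *oba*).
*keuf* — final sound /f/ (a voiceless consonant) → -o → *keufo*.
Since the final sound of *morlag* is /g/ (a voiced consonant), it takes -ag, giving *morlagag*.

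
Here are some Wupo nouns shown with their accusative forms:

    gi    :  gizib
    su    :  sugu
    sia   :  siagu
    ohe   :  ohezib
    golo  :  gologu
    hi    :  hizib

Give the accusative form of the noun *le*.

The pattern is front/back vowel harmony: -zib when the last vowel of the stem is a front vowel (*gi*, *ohe*, *hi*); -gu when the last vowel of the stem is a back vowel (*su*, *sia*, *golo*).
Since the last vowel of *le* is /e/ (a front vowel), it takes -zib, giving *lezib*.

lezib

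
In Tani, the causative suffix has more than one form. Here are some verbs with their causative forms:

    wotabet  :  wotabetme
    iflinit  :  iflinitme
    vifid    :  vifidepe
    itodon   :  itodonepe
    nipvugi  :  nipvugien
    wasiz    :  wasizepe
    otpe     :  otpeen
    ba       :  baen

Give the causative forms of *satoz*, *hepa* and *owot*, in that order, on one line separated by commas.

The alternation tracks the final sound of the stem — -me when the stem ends in a voiceless consonant (*wotabet*, *iflinit*); -epe when the stem ends in a voiced consonant (*vifid*, *itodon*, *wasiz*); -en when the stem ends in a vowel (*nipvugi*, *otpe*, *ba*).
*satoz*: final sound = /z/, a voiced consonant → -epe → *satozepe*.
*hepa*: final sound = /a/, a vowel → -en → *hepaen*.
*owot*: final sound = /t/, a voiceless consonant → -me → *owotme*.

satozepe, hepaen, owotme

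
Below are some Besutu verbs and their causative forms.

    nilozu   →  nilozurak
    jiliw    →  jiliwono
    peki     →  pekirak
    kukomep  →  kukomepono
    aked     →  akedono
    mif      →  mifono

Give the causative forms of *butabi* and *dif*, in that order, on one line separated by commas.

butabirak, difono

The suffix is conditioned by the final sound: -ono when the stem ends in a consonant (*jiliw*, *kukomep*, *aked*, *mif*); -rak when the stem ends in a vowel (*nilozu*, *peki*).
*butabi* — final sound /i/ (a vowel) → -rak → *butabirak*.
*dif*: final sound = /f/, a consonant → -ono → *difono*.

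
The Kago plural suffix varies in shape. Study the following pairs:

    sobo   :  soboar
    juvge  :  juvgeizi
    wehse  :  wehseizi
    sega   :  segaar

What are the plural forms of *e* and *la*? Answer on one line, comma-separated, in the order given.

eizi, laar

Looking at the last vowel of each stem: -izi when the last vowel of the stem is a front vowel (*juvge*, *wehse*); -ar when the last vowel of the stem is a back vowel (*sobo*, *sega*).
*e* — last vowel /e/ (a front vowel) → -izi → *eizi*.
Since the last vowel of *la* is /a/ (a back vowel), it takes -ar, giving *laar*.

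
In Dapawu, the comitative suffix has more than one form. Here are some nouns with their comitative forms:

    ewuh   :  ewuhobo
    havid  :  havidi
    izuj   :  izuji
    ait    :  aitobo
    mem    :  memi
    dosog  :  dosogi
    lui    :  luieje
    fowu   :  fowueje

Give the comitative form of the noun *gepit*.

gepitobo

The alternation tracks the final sound of the stem — -obo when the stem ends in a voiceless consonant (*ewuh*, *ait*); -i when the stem ends in a voiced consonant (*havid*, *izuj*, *mem*, *dosog*); -eje when the stem ends in a vowel (*lui*, *fowu*).
*gepit* — final sound /t/ (a voiceless consonant) → -obo → *gepitobo*.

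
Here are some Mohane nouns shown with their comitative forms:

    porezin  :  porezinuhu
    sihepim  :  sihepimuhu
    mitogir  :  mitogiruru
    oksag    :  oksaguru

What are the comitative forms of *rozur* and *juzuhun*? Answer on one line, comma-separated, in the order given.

rozururu, juzuhunuhu

The pattern is nasality of the final consonant: -uhu when the stem ends in a nasal (*porezin*, *sihepim*); -uru when the stem ends in a non-nasal consonant (*mitogir*, *oksag*).
The final consonant of *rozur* is /r/, which is non-nasal, so the suffix is -uru, giving *rozururu*.
Since the final consonant of *juzuhun* is /n/ (a nasal), it takes -uhu, giving *juzuhunuhu*.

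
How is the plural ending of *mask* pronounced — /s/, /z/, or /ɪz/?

/s/

The stem *mask* ends in a voiceless non-sibilant consonant.
The plural suffix surfaces as /ɪz/ after sibilants, /s/ after other voiceless consonants, and /z/ after other voiced sounds.
So the plural -s on *mask* is pronounced /s/.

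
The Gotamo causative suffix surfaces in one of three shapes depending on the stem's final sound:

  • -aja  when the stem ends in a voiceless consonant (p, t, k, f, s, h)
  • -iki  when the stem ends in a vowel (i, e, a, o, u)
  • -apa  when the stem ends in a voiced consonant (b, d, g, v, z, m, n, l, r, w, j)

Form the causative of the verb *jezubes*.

jezubesaja

Since the final sound of *jezubes* is /s/ (a voiceless consonant), it takes -aja, giving *jezubesaja*.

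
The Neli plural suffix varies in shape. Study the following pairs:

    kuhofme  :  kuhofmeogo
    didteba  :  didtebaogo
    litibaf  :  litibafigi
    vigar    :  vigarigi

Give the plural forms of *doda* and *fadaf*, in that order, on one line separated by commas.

dodaogo, fadafigi

The alternation tracks the final sound of the stem — -igi when the stem ends in a consonant (*litibaf*, *vigar*); -ogo when the stem ends in a vowel (*kuhofme*, *didteba*).
*doda*: final sound = /a/, a vowel → -ogo → *dodaogo*.
*fadaf*: final sound = /f/, a consonant → -igi → *fadafigi*.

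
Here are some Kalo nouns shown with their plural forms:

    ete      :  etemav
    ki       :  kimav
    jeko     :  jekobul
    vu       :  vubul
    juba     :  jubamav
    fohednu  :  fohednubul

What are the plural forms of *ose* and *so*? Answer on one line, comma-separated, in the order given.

osemav, sobul

The suffix is conditioned by the last vowel: -bul when the last vowel of the stem is a rounded vowel (*jeko*, *vu*, *fohednu*); -mav when the last vowel of the stem is an unrounded vowel (*ete*, *ki*, *juba*).
The last vowel of *ose* is /e/, which is an unrounded vowel, so the suffix is -mav, giving *osemav*.
The last vowel of *so* is /o/, which is a rounded vowel, so the suffix is -bul, giving *sobul*.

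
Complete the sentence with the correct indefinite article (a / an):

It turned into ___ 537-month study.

a

The indefinite article is chosen by the initial *sound* of the following word, not its spelling.
The number *537* is spoken "five hundred …", beginning with /faɪv/ — a consonant sound.
So the article is *a*: It turned into a 537-month study.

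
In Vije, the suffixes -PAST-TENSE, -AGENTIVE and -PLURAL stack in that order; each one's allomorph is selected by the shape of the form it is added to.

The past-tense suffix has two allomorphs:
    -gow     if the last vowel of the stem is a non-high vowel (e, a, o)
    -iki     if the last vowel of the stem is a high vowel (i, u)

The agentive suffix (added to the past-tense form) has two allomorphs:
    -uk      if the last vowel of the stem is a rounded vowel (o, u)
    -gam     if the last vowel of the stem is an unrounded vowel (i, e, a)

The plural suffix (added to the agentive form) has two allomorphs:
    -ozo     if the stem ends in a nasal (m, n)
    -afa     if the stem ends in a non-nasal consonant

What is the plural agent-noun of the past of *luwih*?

The last vowel of *luwih* is /i/, which is a high vowel, so the past-tense suffix is -iki, giving *luwihiki*.
The last vowel of the past-tense form *luwihiki* is /i/, which is an unrounded vowel, so the agentive suffix is -gam, giving *luwihikigam*.
Since the final consonant of the agentive form *luwihikigam* is /m/ (a nasal), it takes -ozo, giving *luwihikigamozo*.

luwihikigamozo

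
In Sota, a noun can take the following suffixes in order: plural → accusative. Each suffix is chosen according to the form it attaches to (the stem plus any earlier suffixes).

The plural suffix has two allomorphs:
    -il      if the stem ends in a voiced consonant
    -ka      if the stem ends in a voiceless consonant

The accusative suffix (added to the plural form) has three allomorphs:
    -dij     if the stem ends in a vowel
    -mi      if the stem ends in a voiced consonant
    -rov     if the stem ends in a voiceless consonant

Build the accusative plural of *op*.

*op*: final consonant = /p/, voiceless → -ka → *opka*.
The plural form *opka* — final sound /a/ (a vowel) → -dij → *opkadij*.

opkadij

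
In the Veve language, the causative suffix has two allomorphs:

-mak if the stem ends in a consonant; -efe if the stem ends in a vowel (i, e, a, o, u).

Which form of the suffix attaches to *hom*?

Since the final sound of *hom* is /m/ (a consonant), it takes -mak.

-mak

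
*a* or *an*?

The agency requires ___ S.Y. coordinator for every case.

The indefinite article is chosen by the initial *sound* of the following word, not its spelling.
The initialism *S.Y.* is read letter by letter; the first letter, S, is pronounced /ɛs/, which begins with a vowel sound.
So the article is *an*: The agency requires an S.Y. coordinator for every case.

an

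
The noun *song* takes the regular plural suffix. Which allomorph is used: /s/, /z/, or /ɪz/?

/z/

The stem *song* ends in a voiced non-sibilant sound.
The plural suffix surfaces as /ɪz/ after sibilants, /s/ after other voiceless consonants, and /z/ after other voiced sounds.
So the plural -s on *song* is pronounced /z/.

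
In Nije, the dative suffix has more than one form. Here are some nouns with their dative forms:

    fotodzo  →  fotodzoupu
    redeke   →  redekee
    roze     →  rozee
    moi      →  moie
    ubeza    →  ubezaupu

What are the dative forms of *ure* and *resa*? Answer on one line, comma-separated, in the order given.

uree, resaupu

The pattern is front/back vowel harmony: -e when the last vowel of the stem is a front vowel (*redeke*, *roze*, *moi*); -upu when the last vowel of the stem is a back vowel (*fotodzo*, *ubeza*).
Since the last vowel of *ure* is /e/ (a front vowel), it takes -e, giving *uree*.
Since the last vowel of *resa* is /a/ (a back vowel), it takes -upu, giving *resaupu*.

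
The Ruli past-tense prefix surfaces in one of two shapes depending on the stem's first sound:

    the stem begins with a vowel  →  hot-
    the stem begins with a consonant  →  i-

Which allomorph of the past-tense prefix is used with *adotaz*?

hot-

The first sound of *adotaz* is /a/, which is a vowel, so the prefix is hot-.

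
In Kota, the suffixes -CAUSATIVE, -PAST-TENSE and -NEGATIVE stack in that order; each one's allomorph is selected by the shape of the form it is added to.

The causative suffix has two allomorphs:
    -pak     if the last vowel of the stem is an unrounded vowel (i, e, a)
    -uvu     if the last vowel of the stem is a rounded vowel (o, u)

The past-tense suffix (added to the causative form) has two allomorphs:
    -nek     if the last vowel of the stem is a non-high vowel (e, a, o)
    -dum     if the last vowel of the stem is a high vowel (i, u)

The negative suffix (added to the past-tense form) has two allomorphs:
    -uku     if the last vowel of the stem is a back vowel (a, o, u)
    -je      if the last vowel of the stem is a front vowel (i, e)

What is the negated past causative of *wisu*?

The last vowel of *wisu* is /u/, which is a rounded vowel, so the causative suffix is -uvu, giving *wisuuvu*.
Since the last vowel of the causative form *wisuuvu* is /u/ (a high vowel), it takes -dum, giving *wisuuvudum*.
The past-tense form *wisuuvudum*: last vowel = /u/, a back vowel → -uku → *wisuuvudumuku*.

wisuuvudumuku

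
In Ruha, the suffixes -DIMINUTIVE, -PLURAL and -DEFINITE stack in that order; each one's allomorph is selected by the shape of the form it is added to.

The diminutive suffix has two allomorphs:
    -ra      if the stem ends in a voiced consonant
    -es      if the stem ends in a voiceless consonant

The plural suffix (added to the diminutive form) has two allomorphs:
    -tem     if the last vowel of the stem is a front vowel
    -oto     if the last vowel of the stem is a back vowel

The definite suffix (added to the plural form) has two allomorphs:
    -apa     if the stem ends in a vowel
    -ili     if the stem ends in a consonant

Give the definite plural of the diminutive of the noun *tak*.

takestemili

The final consonant of *tak* is /k/, which is voiceless, so the diminutive suffix is -es, giving *takes*.
The diminutive form *takes* — last vowel /e/ (a front vowel) → -tem → *takestem*.
The plural form *takestem* — final sound /m/ (a consonant) → -ili → *takestemili*.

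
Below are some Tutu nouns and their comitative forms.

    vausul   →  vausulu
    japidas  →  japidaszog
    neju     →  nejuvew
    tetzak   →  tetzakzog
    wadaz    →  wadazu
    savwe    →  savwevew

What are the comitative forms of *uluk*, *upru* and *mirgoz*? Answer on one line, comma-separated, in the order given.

The suffix is conditioned by the final sound: -zog when the stem ends in a voiceless consonant (*japidas*, *tetzak*); -u when the stem ends in a voiced consonant (*vausul*, *wadaz*); -vew when the stem ends in a vowel (*neju*, *savwe*).
*uluk* — final sound /k/ (a voiceless consonant) → -zog → *ulukzog*.
*upru*: final sound = /u/, a vowel → -vew → *upruvew*.
*mirgoz* — final sound /z/ (a voiced consonant) → -u → *mirgozu*.

ulukzog, upruvew, mirgozu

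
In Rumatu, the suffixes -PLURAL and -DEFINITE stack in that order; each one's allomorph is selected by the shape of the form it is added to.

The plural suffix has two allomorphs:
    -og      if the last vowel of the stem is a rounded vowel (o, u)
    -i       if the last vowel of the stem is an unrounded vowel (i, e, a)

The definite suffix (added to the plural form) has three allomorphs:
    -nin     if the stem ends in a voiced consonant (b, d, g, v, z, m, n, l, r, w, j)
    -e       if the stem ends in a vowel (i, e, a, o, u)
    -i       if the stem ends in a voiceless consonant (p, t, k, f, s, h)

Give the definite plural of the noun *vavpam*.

vavpamie

*vavpam*: last vowel = /a/, an unrounded vowel → -i → *vavpami*.
The final sound of the plural form *vavpami* is /i/, which is a vowel, so the definite suffix is -e, giving *vavpamie*.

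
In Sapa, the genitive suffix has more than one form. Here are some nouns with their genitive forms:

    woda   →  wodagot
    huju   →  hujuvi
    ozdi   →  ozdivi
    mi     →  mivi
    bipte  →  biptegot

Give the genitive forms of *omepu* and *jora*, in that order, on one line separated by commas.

omepuvi, joragot

Looking at the last vowel of each stem: -vi when the last vowel of the stem is a high vowel (*huju*, *ozdi*, *mi*); -got when the last vowel of the stem is a non-high vowel (*woda*, *bipte*).
The last vowel of *omepu* is /u/, which is a high vowel, so the suffix is -vi, giving *omepuvi*.
*jora* — last vowel /a/ (a non-high vowel) → -got → *joragot*.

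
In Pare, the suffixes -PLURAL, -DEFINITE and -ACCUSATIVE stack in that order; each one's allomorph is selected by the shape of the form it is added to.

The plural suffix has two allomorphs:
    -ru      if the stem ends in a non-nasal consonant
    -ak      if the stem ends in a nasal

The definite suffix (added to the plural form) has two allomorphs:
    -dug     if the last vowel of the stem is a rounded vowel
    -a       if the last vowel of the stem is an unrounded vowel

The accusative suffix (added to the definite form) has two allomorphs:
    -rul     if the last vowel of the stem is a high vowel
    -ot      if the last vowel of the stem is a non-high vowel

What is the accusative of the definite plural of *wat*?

watrudugrul

The final consonant of *wat* is /t/, which is non-nasal, so the plural suffix is -ru, giving *watru*.
Since the last vowel of the plural form *watru* is /u/ (a rounded vowel), it takes -dug, giving *watrudug*.
The definite form *watrudug*: last vowel = /u/, a high vowel → -rul → *watrudugrul*.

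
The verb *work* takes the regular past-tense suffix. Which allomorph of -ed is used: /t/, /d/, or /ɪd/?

/t/

The stem *work* ends in a voiceless consonant other than /t/.
The -ed suffix is realized as /ɪd/ after /t, d/; as /t/ after other voiceless consonants; and as /d/ after other voiced sounds.
So -ed on *work* is pronounced /t/.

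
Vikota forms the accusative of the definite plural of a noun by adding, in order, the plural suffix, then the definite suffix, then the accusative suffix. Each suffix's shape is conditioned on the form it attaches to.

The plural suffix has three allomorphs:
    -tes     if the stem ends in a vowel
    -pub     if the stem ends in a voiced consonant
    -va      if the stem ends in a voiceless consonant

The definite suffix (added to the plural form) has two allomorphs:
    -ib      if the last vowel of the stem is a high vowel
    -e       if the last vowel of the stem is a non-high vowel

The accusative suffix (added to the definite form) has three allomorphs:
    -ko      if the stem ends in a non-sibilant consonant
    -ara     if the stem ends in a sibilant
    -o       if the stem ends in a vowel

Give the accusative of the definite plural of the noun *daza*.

dazateseo

*daza*: final sound = /a/, a vowel → -tes → *dazates*.
The plural form *dazates*: last vowel = /e/, a non-high vowel → -e → *dazatese*.
Since the final sound of the definite form *dazatese* is /e/ (a vowel), it takes -o, giving *dazateseo*.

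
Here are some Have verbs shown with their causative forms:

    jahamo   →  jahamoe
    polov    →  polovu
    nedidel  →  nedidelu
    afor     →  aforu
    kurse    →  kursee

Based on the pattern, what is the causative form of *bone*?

bonee

The alternation tracks the final sound of the stem — -u when the stem ends in a consonant (*polov*, *nedidel*, *afor*); -e when the stem ends in a vowel (*jahamo*, *kurse*).
The final sound of *bone* is /e/, which is a vowel, so the suffix is -e, giving *bonee*.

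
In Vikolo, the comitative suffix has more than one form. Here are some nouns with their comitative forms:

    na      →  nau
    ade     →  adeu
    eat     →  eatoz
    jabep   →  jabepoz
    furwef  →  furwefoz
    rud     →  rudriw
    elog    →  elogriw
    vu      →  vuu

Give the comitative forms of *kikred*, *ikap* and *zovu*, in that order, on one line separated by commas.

kikredriw, ikapoz, zovuu

The alternation tracks the final sound of the stem — -oz when the stem ends in a voiceless consonant (*eat*, *jabep*, *furwef*); -riw when the stem ends in a voiced consonant (*rud*, *elog*); -u when the stem ends in a vowel (*na*, *ade*, *vu*).
*kikred*: final sound = /d/, a voiced consonant → -riw → *kikredriw*.
*ikap*: final sound = /p/, a voiceless consonant → -oz → *ikapoz*.
*zovu*: final sound = /u/, a vowel → -u → *zovuu*.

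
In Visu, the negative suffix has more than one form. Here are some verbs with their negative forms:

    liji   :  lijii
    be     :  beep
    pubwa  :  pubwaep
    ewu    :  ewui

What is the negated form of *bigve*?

The suffix is conditioned by the last vowel: -i when the last vowel of the stem is a high vowel (*liji*, *ewu*); -ep when the last vowel of the stem is a non-high vowel (*be*, *pubwa*).
Since the last vowel of *bigve* is /e/ (a non-high vowel), it takes -ep, giving *bigveep*.

bigveep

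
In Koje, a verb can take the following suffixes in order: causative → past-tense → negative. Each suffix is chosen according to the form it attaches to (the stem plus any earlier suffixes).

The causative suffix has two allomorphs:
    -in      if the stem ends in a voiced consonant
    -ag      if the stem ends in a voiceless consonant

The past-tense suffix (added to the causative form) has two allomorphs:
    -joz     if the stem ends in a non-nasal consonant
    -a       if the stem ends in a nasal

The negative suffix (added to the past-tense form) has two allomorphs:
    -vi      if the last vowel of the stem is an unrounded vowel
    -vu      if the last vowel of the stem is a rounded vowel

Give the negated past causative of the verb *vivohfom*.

vivohfominavi

*vivohfom* — final consonant /m/ (voiced) → -in → *vivohfomin*.
Since the final consonant of the causative form *vivohfomin* is /n/ (a nasal), it takes -a, giving *vivohfomina*.
The last vowel of the past-tense form *vivohfomina* is /a/, which is an unrounded vowel, so the negative suffix is -vi, giving *vivohfominavi*.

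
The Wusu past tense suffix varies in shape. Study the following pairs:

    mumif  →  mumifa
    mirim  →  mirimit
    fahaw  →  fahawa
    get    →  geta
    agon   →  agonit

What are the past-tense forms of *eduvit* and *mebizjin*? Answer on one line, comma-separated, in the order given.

eduvita, mebizjinit

The alternation tracks the final consonant of the stem — -it when the stem ends in a nasal (*mirim*, *agon*); -a when the stem ends in a non-nasal consonant (*mumif*, *fahaw*, *get*).
*eduvit* — final consonant /t/ (non-nasal) → -a → *eduvita*.
*mebizjin* — final consonant /n/ (a nasal) → -it → *mebizjinit*.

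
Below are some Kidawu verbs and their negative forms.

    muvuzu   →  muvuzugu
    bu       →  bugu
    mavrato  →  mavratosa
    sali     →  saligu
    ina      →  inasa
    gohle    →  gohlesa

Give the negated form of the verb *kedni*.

The suffix is conditioned by the last vowel: -gu when the last vowel of the stem is a high vowel (*muvuzu*, *bu*, *sali*); -sa when the last vowel of the stem is a non-high vowel (*mavrato*, *ina*, *gohle*).
*kedni* — last vowel /i/ (a high vowel) → -gu → *kednigu*.

kednigu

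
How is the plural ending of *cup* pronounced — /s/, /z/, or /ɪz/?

The stem *cup* ends in a voiceless non-sibilant consonant.
The plural suffix surfaces as /ɪz/ after sibilants, /s/ after other voiceless consonants, and /z/ after other voiced sounds.
So the plural -s on *cup* is pronounced /s/.

/s/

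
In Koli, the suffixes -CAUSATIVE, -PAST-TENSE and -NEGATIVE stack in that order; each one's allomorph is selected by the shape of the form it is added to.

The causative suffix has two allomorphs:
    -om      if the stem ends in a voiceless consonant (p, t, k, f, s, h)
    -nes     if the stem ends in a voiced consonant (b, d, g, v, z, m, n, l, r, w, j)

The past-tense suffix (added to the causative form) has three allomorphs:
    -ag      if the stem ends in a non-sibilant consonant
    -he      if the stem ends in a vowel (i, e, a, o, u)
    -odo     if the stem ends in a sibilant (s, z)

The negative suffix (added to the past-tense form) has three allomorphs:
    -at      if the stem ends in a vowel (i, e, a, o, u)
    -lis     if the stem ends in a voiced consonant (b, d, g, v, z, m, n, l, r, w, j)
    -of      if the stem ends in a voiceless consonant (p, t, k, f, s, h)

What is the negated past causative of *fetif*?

*fetif*: final consonant = /f/, voiceless → -om → *fetifom*.
The causative form *fetifom* — final sound /m/ (a non-sibilant consonant) → -ag → *fetifomag*.
The past-tense form *fetifomag* — final sound /g/ (a voiced consonant) → -lis → *fetifomaglis*.

fetifomaglis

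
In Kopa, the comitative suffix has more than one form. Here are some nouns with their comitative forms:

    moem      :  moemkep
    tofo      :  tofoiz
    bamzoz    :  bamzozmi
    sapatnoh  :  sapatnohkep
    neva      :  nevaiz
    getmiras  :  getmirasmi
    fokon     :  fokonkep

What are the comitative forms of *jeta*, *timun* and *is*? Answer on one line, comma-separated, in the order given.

jetaiz, timunkep, ismi

The suffix is conditioned by the final sound: -mi when the stem ends in a sibilant (*bamzoz*, *getmiras*); -kep when the stem ends in a non-sibilant consonant (*moem*, *sapatnoh*, *fokon*); -iz when the stem ends in a vowel (*tofo*, *neva*).
*jeta* — final sound /a/ (a vowel) → -iz → *jetaiz*.
The final sound of *timun* is /n/, which is a non-sibilant consonant, so the suffix is -kep, giving *timunkep*.
*is*: final sound = /s/, a sibilant → -mi → *ismi*.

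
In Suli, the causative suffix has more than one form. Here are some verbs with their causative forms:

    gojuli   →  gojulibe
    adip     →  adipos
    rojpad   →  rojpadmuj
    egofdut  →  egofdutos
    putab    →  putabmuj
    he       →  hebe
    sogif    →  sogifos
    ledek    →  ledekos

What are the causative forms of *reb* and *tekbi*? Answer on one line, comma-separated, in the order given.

rebmuj, tekbibe

The pattern is voicing of the final sound: -os when the stem ends in a voiceless consonant (*adip*, *egofdut*, *sogif*, *ledek*); -muj when the stem ends in a voiced consonant (*rojpad*, *putab*); -be when the stem ends in a vowel (*gojuli*, *he*).
Since the final sound of *reb* is /b/ (a voiced consonant), it takes -muj, giving *rebmuj*.
*tekbi* — final sound /i/ (a vowel) → -be → *tekbibe*.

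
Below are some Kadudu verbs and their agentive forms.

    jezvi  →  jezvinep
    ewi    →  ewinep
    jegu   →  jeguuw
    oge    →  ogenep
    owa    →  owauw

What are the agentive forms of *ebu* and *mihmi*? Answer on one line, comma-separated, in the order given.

ebuuw, mihminep

Looking at the last vowel of each stem: -nep when the last vowel of the stem is a front vowel (*jezvi*, *ewi*, *oge*); -uw when the last vowel of the stem is a back vowel (*jegu*, *owa*).
*ebu* — last vowel /u/ (a back vowel) → -uw → *ebuuw*.
The last vowel of *mihmi* is /i/, which is a front vowel, so the suffix is -nep, giving *mihminep*.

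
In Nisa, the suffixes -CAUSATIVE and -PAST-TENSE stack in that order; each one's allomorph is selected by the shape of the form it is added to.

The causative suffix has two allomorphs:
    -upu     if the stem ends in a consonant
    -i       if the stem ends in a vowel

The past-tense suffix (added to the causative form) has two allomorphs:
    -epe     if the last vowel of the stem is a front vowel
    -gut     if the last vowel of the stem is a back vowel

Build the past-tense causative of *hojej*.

*hojej*: final sound = /j/, a consonant → -upu → *hojejupu*.
The causative form *hojejupu* — last vowel /u/ (a back vowel) → -gut → *hojejupugut*.

hojejupugut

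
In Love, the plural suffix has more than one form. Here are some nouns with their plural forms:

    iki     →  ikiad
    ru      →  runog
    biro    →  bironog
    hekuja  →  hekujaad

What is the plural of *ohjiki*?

The pattern is rounding harmony: -nog when the last vowel of the stem is a rounded vowel (*ru*, *biro*); -ad when the last vowel of the stem is an unrounded vowel (*iki*, *hekuja*).
*ohjiki*: last vowel = /i/, an unrounded vowel → -ad → *ohjikiad*.

ohjikiad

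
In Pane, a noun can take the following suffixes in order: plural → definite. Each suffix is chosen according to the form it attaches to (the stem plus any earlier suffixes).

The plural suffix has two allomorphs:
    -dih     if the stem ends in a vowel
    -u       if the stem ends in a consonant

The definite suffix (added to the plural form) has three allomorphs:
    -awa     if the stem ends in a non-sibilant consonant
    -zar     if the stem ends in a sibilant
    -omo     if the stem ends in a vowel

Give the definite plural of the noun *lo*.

lodihawa

*lo* — final sound /o/ (a vowel) → -dih → *lodih*.
Since the final sound of the plural form *lodih* is /h/ (a non-sibilant consonant), it takes -awa, giving *lodihawa*.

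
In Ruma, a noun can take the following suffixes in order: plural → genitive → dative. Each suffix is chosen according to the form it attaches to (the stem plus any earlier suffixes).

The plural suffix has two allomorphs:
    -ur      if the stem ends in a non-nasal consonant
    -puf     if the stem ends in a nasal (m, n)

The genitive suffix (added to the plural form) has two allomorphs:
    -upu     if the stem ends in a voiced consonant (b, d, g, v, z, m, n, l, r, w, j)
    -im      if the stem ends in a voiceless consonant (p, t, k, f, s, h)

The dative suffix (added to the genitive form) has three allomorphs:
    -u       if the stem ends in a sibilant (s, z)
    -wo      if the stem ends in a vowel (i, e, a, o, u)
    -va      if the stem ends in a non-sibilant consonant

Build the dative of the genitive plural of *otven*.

*otven* — final consonant /n/ (a nasal) → -puf → *otvenpuf*.
The plural form *otvenpuf*: final consonant = /f/, voiceless → -im → *otvenpufim*.
Since the final sound of the genitive form *otvenpufim* is /m/ (a non-sibilant consonant), it takes -va, giving *otvenpufimva*.

otvenpufimva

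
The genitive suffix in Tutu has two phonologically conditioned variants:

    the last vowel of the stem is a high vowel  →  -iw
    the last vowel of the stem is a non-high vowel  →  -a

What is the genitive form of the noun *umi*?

Since the last vowel of *umi* is /i/ (a high vowel), it takes -iw, giving *umiiw*.

umiiw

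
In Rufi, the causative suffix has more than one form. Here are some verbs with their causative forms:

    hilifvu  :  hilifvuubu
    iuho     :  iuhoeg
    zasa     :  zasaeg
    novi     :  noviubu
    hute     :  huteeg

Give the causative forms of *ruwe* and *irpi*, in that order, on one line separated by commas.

ruweeg, irpiubu

Looking at the last vowel of each stem: -ubu when the last vowel of the stem is a high vowel (*hilifvu*, *novi*); -eg when the last vowel of the stem is a non-high vowel (*iuho*, *zasa*, *hute*).
*ruwe* — last vowel /e/ (a non-high vowel) → -eg → *ruweeg*.
The last vowel of *irpi* is /i/, which is a high vowel, so the suffix is -ubu, giving *irpiubu*.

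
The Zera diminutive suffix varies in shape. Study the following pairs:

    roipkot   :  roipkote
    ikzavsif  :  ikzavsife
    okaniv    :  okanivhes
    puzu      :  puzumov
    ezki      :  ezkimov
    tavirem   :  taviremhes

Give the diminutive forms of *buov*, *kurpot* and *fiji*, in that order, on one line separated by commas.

Looking at the final sound of each stem: -e when the stem ends in a voiceless consonant (*roipkot*, *ikzavsif*); -hes when the stem ends in a voiced consonant (*okaniv*, *tavirem*); -mov when the stem ends in a vowel (*puzu*, *ezki*).
*buov* — final sound /v/ (a voiced consonant) → -hes → *buovhes*.
The final sound of *kurpot* is /t/, which is a voiceless consonant, so the suffix is -e, giving *kurpote*.
*fiji* — final sound /i/ (a vowel) → -mov → *fijimov*.

buovhes, kurpote, fijimov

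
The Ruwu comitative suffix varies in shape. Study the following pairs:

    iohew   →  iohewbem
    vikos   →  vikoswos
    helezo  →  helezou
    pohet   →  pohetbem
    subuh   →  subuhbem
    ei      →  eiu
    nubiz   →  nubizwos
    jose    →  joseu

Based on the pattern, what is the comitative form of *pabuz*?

Looking at the final sound of each stem: -wos when the stem ends in a sibilant (*vikos*, *nubiz*); -bem when the stem ends in a non-sibilant consonant (*iohew*, *pohet*, *subuh*); -u when the stem ends in a vowel (*helezo*, *ei*, *jose*).
The final sound of *pabuz* is /z/, which is a sibilant, so the suffix is -wos, giving *pabuzwos*.

pabuzwos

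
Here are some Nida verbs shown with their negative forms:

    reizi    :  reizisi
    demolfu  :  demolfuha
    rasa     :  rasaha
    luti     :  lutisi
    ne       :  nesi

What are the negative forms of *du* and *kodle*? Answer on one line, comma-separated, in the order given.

duha, kodlesi

Looking at the last vowel of each stem: -si when the last vowel of the stem is a front vowel (*reizi*, *luti*, *ne*); -ha when the last vowel of the stem is a back vowel (*demolfu*, *rasa*).
The last vowel of *du* is /u/, which is a back vowel, so the suffix is -ha, giving *duha*.
Since the last vowel of *kodle* is /e/ (a front vowel), it takes -si, giving *kodlesi*.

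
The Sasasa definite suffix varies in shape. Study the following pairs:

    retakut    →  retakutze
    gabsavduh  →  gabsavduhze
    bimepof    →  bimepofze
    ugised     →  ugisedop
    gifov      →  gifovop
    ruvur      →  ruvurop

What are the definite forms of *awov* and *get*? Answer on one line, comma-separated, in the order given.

awovop, getze

The alternation tracks the final consonant of the stem — -ze when the stem ends in a voiceless consonant (*retakut*, *gabsavduh*, *bimepof*); -op when the stem ends in a voiced consonant (*ugised*, *gifov*, *ruvur*).
*awov* — final consonant /v/ (voiced) → -op → *awovop*.
*get* — final consonant /t/ (voiceless) → -ze → *getze*.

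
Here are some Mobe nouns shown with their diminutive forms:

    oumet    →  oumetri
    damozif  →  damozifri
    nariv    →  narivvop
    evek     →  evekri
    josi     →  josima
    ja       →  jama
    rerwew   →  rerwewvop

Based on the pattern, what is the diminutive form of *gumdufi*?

gumdufima

The alternation tracks the final sound of the stem — -ri when the stem ends in a voiceless consonant (*oumet*, *damozif*, *evek*); -vop when the stem ends in a voiced consonant (*nariv*, *rerwew*); -ma when the stem ends in a vowel (*josi*, *ja*).
The final sound of *gumdufi* is /i/, which is a vowel, so the suffix is -ma, giving *gumdufima*.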